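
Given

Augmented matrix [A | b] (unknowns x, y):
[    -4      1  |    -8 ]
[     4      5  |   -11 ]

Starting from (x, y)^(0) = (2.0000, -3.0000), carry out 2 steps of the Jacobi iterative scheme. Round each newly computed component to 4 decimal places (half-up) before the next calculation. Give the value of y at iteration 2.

Iteration 1:
  x = (-8 - (1)·-3.0000) / (-4) = 1.2500
  y = (-11 - (4)·2.0000) / (5) = -3.8000
Iteration 2:
  x = (-8 - (1)·-3.8000) / (-4) = 1.0500
  y = (-11 - (4)·1.2500) / (5) = -3.2000

-3.2000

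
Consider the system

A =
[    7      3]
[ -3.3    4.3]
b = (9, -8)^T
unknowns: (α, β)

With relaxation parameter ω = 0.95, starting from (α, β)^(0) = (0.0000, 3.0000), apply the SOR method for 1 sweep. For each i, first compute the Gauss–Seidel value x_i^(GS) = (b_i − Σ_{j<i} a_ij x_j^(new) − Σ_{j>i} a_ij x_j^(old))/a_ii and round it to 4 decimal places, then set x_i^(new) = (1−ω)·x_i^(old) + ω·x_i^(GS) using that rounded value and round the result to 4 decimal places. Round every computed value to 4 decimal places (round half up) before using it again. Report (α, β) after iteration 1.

(0.0000, -1.6175)

Iteration 1:
  α: GS value = (9 - (3)·3.0000) / (7) = 0.0000;  α ← (1−ω)·0.0000 + ω·0.0000 = 0.0000
  β: GS value = (-8 - (-3.3)·0.0000) / (4.3) = -1.8605;  β ← (1−ω)·3.0000 + ω·-1.8605 = -1.6175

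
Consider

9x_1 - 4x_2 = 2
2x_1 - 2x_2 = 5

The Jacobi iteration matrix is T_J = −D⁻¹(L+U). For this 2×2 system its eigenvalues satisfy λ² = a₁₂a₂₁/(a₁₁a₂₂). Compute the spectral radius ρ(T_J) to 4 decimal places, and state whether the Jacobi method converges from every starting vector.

0.6667

a₁₂a₂₁/(a₁₁a₂₂) = (-4)·(2) / ((9)·(-2)) = 0.444444
ρ = √|0.444444| = √0.444444 = 0.6667
ρ < 1, so Jacobi converges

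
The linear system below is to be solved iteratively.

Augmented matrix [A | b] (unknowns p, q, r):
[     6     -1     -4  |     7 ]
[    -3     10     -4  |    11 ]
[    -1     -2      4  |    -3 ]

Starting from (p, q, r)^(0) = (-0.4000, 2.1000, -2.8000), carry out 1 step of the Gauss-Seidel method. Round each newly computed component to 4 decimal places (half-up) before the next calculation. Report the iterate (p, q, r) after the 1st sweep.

Iteration 1:
  p = (7 - (-1)·2.1000 - (-4)·-2.8000) / (6) = -0.3500
  q = (11 - (-3)·-0.3500 - (-4)·-2.8000) / (10) = -0.1250
  r = (-3 - (-1)·-0.3500 - (-2)·-0.1250) / (4) = -0.9000

(-0.3500, -0.1250, -0.9000)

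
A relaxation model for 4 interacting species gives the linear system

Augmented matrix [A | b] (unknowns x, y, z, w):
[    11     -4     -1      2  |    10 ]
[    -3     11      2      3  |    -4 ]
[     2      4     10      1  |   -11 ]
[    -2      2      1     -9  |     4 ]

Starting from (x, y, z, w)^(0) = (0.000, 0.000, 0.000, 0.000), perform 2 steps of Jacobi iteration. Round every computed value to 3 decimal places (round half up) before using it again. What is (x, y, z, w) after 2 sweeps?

Iteration 1:
  x = (10 - (-4)·0.000 - (-1)·0.000 - (2)·0.000) / (11) = 0.909
  y = (-4 - (-3)·0.000 - (2)·0.000 - (3)·0.000) / (11) = -0.364
  z = (-11 - (2)·0.000 - (4)·0.000 - (1)·0.000) / (10) = -1.100
  w = (4 - (-2)·0.000 - (2)·0.000 - (1)·0.000) / (-9) = -0.444
Iteration 2:
  x = (10 - (-4)·-0.364 - (-1)·-1.100 - (2)·-0.444) / (11) = 0.757
  y = (-4 - (-3)·0.909 - (2)·-1.100 - (3)·-0.444) / (11) = 0.205
  z = (-11 - (2)·0.909 - (4)·-0.364 - (1)·-0.444) / (10) = -1.092
  w = (4 - (-2)·0.909 - (2)·-0.364 - (1)·-1.100) / (-9) = -0.850

(0.757, 0.205, -1.092, -0.850)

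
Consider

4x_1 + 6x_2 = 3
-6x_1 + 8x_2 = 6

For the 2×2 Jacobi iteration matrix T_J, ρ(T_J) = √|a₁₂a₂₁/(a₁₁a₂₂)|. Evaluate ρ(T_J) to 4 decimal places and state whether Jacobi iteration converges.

a₁₂a₂₁/(a₁₁a₂₂) = (6)·(-6) / ((4)·(8)) = -1.125000
ρ = √|-1.125000| = √1.125000 = 1.0607
ρ > 1, so Jacobi diverges

1.0607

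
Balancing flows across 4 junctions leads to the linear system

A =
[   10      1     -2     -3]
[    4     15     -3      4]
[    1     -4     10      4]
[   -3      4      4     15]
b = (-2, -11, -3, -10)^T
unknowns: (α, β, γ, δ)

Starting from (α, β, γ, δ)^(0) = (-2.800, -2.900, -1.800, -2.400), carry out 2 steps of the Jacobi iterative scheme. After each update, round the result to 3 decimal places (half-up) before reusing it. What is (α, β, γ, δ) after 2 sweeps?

(-0.265, -0.521, -0.095, -0.884)

Iteration 1:
  α = (-2 - (1)·-2.900 - (-2)·-1.800 - (-3)·-2.400) / (10) = -0.990
  β = (-11 - (4)·-2.800 - (-3)·-1.800 - (4)·-2.400) / (15) = 0.293
  γ = (-3 - (1)·-2.800 - (-4)·-2.900 - (4)·-2.400) / (10) = -0.220
  δ = (-10 - (-3)·-2.800 - (4)·-2.900 - (4)·-1.800) / (15) = 0.027
Iteration 2:
  α = (-2 - (1)·0.293 - (-2)·-0.220 - (-3)·0.027) / (10) = -0.265
  β = (-11 - (4)·-0.990 - (-3)·-0.220 - (4)·0.027) / (15) = -0.521
  γ = (-3 - (1)·-0.990 - (-4)·0.293 - (4)·0.027) / (10) = -0.095
  δ = (-10 - (-3)·-0.990 - (4)·0.293 - (4)·-0.220) / (15) = -0.884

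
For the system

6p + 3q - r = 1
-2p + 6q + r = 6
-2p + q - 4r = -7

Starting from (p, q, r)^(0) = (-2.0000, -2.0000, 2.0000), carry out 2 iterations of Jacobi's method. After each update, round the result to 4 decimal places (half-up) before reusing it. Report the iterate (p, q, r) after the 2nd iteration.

Iteration 1:
  p = (1 - (3)·-2.0000 - (-1)·2.0000) / (6) = 1.5000
  q = (6 - (-2)·-2.0000 - (1)·2.0000) / (6) = 0.0000
  r = (-7 - (-2)·-2.0000 - (1)·-2.0000) / (-4) = 2.2500
Iteration 2:
  p = (1 - (3)·0.0000 - (-1)·2.2500) / (6) = 0.5417
  q = (6 - (-2)·1.5000 - (1)·2.2500) / (6) = 1.1250
  r = (-7 - (-2)·1.5000 - (1)·0.0000) / (-4) = 1.0000

(0.5417, 1.1250, 1.0000)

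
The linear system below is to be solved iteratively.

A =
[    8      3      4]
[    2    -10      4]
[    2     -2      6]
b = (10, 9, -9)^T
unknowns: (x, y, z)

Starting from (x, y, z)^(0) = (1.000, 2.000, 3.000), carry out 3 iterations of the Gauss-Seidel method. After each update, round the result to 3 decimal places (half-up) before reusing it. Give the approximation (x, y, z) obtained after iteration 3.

(2.836, -1.303, -2.880)

Iteration 1:
  x = (10 - (3)·2.000 - (4)·3.000) / (8) = -1.000
  y = (9 - (2)·-1.000 - (4)·3.000) / (-10) = 0.100
  z = (-9 - (2)·-1.000 - (-2)·0.100) / (6) = -1.133
Iteration 2:
  x = (10 - (3)·0.100 - (4)·-1.133) / (8) = 1.779
  y = (9 - (2)·1.779 - (4)·-1.133) / (-10) = -0.997
  z = (-9 - (2)·1.779 - (-2)·-0.997) / (6) = -2.425
Iteration 3:
  x = (10 - (3)·-0.997 - (4)·-2.425) / (8) = 2.836
  y = (9 - (2)·2.836 - (4)·-2.425) / (-10) = -1.303
  z = (-9 - (2)·2.836 - (-2)·-1.303) / (6) = -2.880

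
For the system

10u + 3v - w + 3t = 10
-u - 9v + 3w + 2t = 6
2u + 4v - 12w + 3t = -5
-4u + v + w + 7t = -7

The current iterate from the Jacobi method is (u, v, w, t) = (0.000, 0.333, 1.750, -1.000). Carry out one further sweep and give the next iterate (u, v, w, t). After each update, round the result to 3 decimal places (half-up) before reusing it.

(1.375, -0.306, 0.278, -1.298)

One sweep:
  u = (10 - (3)·0.333 - (-1)·1.750 - (3)·-1.000) / (10) = 1.375
  v = (6 - (-1)·0.000 - (3)·1.750 - (2)·-1.000) / (-9) = -0.306
  w = (-5 - (2)·0.000 - (4)·0.333 - (3)·-1.000) / (-12) = 0.278
  t = (-7 - (-4)·0.000 - (1)·0.333 - (1)·1.750) / (7) = -1.298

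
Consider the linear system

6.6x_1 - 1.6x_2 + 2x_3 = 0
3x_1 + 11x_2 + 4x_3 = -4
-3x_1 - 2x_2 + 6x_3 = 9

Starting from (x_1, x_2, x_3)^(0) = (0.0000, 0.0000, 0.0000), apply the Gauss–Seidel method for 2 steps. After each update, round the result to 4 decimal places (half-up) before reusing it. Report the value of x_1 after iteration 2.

Iteration 1:
  x_1 = (0 - (-1.6)·0.0000 - (2)·0.0000) / (6.6) = 0.0000
  x_2 = (-4 - (3)·0.0000 - (4)·0.0000) / (11) = -0.3636
  x_3 = (9 - (-3)·0.0000 - (-2)·-0.3636) / (6) = 1.3788
Iteration 2:
  x_1 = (0 - (-1.6)·-0.3636 - (2)·1.3788) / (6.6) = -0.5060
  x_2 = (-4 - (3)·-0.5060 - (4)·1.3788) / (11) = -0.7270
  x_3 = (9 - (-3)·-0.5060 - (-2)·-0.7270) / (6) = 1.0047

-0.5060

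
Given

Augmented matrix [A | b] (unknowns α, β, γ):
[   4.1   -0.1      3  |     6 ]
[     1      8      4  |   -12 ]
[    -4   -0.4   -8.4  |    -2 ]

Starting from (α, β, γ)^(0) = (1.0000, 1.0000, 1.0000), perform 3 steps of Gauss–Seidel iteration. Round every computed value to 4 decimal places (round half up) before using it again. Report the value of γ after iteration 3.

-0.4930

Iteration 1:
  α = (6 - (-0.1)·1.0000 - (3)·1.0000) / (4.1) = 0.7561
  β = (-12 - (1)·0.7561 - (4)·1.0000) / (8) = -2.0945
  γ = (-2 - (-4)·0.7561 - (-0.4)·-2.0945) / (-8.4) = -0.0222
Iteration 2:
  α = (6 - (-0.1)·-2.0945 - (3)·-0.0222) / (4.1) = 1.4286
  β = (-12 - (1)·1.4286 - (4)·-0.0222) / (8) = -1.6675
  γ = (-2 - (-4)·1.4286 - (-0.4)·-1.6675) / (-8.4) = -0.3628
Iteration 3:
  α = (6 - (-0.1)·-1.6675 - (3)·-0.3628) / (4.1) = 1.6882
  β = (-12 - (1)·1.6882 - (4)·-0.3628) / (8) = -1.5296
  γ = (-2 - (-4)·1.6882 - (-0.4)·-1.5296) / (-8.4) = -0.4930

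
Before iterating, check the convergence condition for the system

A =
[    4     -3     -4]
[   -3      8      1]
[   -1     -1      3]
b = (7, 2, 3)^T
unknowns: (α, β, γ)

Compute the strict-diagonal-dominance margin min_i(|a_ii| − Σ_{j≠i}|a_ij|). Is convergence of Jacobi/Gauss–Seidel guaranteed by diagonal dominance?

-3

row 1: |4| − (3+4) = -3
row 2: |8| − (3+1) = 4
row 3: |3| − (1+1) = 1
minimum over rows = -3 → not strictly diagonally dominant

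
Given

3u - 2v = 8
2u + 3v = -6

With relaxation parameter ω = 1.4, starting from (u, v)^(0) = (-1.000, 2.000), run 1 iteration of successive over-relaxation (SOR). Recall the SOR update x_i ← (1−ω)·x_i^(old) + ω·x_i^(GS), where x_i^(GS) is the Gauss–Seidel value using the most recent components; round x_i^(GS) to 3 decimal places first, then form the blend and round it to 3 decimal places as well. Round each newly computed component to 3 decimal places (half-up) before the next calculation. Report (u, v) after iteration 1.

Iteration 1:
  u: GS value = (8 - (-2)·2.000) / (3) = 4.000;  u ← (1−ω)·-1.000 + ω·4.000 = 6.000
  v: GS value = (-6 - (2)·6.000) / (3) = -6.000;  v ← (1−ω)·2.000 + ω·-6.000 = -9.200

(6.000, -9.200)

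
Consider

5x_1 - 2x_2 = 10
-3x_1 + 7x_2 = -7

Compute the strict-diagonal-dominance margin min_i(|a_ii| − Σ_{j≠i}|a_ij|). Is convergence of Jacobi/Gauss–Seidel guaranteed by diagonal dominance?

row 1: |5| − (2) = 3
row 2: |7| − (3) = 4
minimum over rows = 3 → strictly diagonally dominant (convergence guaranteed)

3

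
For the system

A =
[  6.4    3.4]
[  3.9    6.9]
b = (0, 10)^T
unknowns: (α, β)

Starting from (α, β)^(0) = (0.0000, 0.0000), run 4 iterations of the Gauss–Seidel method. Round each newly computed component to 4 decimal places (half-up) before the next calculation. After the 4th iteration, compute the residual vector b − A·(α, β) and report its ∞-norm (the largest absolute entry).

0.1334

Iteration 1:
  α = (0 - (3.4)·0.0000) / (6.4) = 0.0000
  β = (10 - (3.9)·0.0000) / (6.9) = 1.4493
Iteration 2:
  α = (0 - (3.4)·1.4493) / (6.4) = -0.7699
  β = (10 - (3.9)·-0.7699) / (6.9) = 1.8844
Iteration 3:
  α = (0 - (3.4)·1.8844) / (6.4) = -1.0011
  β = (10 - (3.9)·-1.0011) / (6.9) = 2.0151
Iteration 4:
  α = (0 - (3.4)·2.0151) / (6.4) = -1.0705
  β = (10 - (3.9)·-1.0705) / (6.9) = 2.0543
Residual b − A·x = (-0.1334, 0.0003); ∞-norm = 0.1334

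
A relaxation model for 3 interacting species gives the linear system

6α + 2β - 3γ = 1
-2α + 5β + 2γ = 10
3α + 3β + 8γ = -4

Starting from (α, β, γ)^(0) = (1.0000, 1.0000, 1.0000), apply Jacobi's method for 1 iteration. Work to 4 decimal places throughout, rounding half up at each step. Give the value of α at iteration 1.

0.3333

Iteration 1:
  α = (1 - (2)·1.0000 - (-3)·1.0000) / (6) = 0.3333
  β = (10 - (-2)·1.0000 - (2)·1.0000) / (5) = 2.0000
  γ = (-4 - (3)·1.0000 - (3)·1.0000) / (8) = -1.2500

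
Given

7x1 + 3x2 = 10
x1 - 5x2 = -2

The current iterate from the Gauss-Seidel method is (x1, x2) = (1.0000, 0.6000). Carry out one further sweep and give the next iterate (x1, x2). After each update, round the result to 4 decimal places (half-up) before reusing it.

(1.1714, 0.6343)

One sweep:
  x1 = (10 - (3)·0.6000) / (7) = 1.1714
  x2 = (-2 - (1)·1.1714) / (-5) = 0.6343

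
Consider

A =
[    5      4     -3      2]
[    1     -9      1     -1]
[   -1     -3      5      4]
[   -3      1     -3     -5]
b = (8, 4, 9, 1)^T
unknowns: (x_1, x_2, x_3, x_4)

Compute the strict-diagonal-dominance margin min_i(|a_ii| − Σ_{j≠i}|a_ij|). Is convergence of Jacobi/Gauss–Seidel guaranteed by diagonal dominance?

row 1: |5| − (4+3+2) = -4
row 2: |-9| − (1+1+1) = 6
row 3: |5| − (1+3+4) = -3
row 4: |-5| − (3+1+3) = -2
minimum over rows = -4 → not strictly diagonally dominant

-4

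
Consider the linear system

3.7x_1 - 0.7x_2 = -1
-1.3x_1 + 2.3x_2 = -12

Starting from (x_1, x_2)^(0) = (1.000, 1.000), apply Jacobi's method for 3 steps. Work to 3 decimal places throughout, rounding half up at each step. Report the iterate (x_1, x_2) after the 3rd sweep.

Iteration 1:
  x_1 = (-1 - (-0.7)·1.000) / (3.7) = -0.081
  x_2 = (-12 - (-1.3)·1.000) / (2.3) = -4.652
Iteration 2:
  x_1 = (-1 - (-0.7)·-4.652) / (3.7) = -1.150
  x_2 = (-12 - (-1.3)·-0.081) / (2.3) = -5.263
Iteration 3:
  x_1 = (-1 - (-0.7)·-5.263) / (3.7) = -1.266
  x_2 = (-12 - (-1.3)·-1.150) / (2.3) = -5.867

(-1.266, -5.867)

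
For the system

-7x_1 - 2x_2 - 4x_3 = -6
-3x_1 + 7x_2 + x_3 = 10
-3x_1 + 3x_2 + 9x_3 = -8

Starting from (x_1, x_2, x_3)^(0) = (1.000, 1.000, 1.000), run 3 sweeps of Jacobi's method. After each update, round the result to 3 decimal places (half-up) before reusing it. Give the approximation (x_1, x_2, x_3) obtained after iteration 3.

(1.247, 2.012, -1.116)

Iteration 1:
  x_1 = (-6 - (-2)·1.000 - (-4)·1.000) / (-7) = 0.000
  x_2 = (10 - (-3)·1.000 - (1)·1.000) / (7) = 1.714
  x_3 = (-8 - (-3)·1.000 - (3)·1.000) / (9) = -0.889
Iteration 2:
  x_1 = (-6 - (-2)·1.714 - (-4)·-0.889) / (-7) = 0.875
  x_2 = (10 - (-3)·0.000 - (1)·-0.889) / (7) = 1.556
  x_3 = (-8 - (-3)·0.000 - (3)·1.714) / (9) = -1.460
Iteration 3:
  x_1 = (-6 - (-2)·1.556 - (-4)·-1.460) / (-7) = 1.247
  x_2 = (10 - (-3)·0.875 - (1)·-1.460) / (7) = 2.012
  x_3 = (-8 - (-3)·0.875 - (3)·1.556) / (9) = -1.116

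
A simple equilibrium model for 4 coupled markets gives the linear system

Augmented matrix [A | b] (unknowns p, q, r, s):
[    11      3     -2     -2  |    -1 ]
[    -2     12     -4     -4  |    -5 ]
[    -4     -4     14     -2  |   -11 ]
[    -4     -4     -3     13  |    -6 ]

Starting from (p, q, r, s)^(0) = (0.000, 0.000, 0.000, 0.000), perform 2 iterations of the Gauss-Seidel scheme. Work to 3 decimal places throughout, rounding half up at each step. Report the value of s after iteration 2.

Iteration 1:
  p = (-1 - (3)·0.000 - (-2)·0.000 - (-2)·0.000) / (11) = -0.091
  q = (-5 - (-2)·-0.091 - (-4)·0.000 - (-4)·0.000) / (12) = -0.432
  r = (-11 - (-4)·-0.091 - (-4)·-0.432 - (-2)·0.000) / (14) = -0.935
  s = (-6 - (-4)·-0.091 - (-4)·-0.432 - (-3)·-0.935) / (13) = -0.838
Iteration 2:
  p = (-1 - (3)·-0.432 - (-2)·-0.935 - (-2)·-0.838) / (11) = -0.295
  q = (-5 - (-2)·-0.295 - (-4)·-0.935 - (-4)·-0.838) / (12) = -1.057
  r = (-11 - (-4)·-0.295 - (-4)·-1.057 - (-2)·-0.838) / (14) = -1.292
  s = (-6 - (-4)·-0.295 - (-4)·-1.057 - (-3)·-1.292) / (13) = -1.176

-1.176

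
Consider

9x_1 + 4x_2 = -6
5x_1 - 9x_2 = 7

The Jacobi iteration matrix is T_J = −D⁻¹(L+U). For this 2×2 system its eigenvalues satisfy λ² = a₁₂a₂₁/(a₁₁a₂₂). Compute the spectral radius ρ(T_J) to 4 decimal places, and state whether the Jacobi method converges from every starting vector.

a₁₂a₂₁/(a₁₁a₂₂) = (4)·(5) / ((9)·(-9)) = -0.246914
ρ = √|-0.246914| = √0.246914 = 0.4969
ρ < 1, so Jacobi converges

0.4969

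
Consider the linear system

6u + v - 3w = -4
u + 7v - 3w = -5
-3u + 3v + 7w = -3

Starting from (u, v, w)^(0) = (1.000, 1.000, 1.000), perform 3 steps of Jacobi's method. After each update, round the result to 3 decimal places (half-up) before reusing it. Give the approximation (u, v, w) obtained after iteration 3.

(-0.718, -0.764, -0.411)

Iteration 1:
  u = (-4 - (1)·1.000 - (-3)·1.000) / (6) = -0.333
  v = (-5 - (1)·1.000 - (-3)·1.000) / (7) = -0.429
  w = (-3 - (-3)·1.000 - (3)·1.000) / (7) = -0.429
Iteration 2:
  u = (-4 - (1)·-0.429 - (-3)·-0.429) / (6) = -0.810
  v = (-5 - (1)·-0.333 - (-3)·-0.429) / (7) = -0.851
  w = (-3 - (-3)·-0.333 - (3)·-0.429) / (7) = -0.387
Iteration 3:
  u = (-4 - (1)·-0.851 - (-3)·-0.387) / (6) = -0.718
  v = (-5 - (1)·-0.810 - (-3)·-0.387) / (7) = -0.764
  w = (-3 - (-3)·-0.810 - (3)·-0.851) / (7) = -0.411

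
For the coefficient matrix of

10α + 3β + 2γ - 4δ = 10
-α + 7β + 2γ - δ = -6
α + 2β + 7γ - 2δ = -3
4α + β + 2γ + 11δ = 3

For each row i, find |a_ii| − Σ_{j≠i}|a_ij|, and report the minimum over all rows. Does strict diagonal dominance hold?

1

row 1: |10| − (3+2+4) = 1
row 2: |7| − (1+2+1) = 3
row 3: |7| − (1+2+2) = 2
row 4: |11| − (4+1+2) = 4
minimum over rows = 1 → strictly diagonally dominant (convergence guaranteed)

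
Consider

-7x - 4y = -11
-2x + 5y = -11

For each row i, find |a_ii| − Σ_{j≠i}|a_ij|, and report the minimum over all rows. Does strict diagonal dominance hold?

row 1: |-7| − (4) = 3
row 2: |5| − (2) = 3
minimum over rows = 3 → strictly diagonally dominant (convergence guaranteed)

3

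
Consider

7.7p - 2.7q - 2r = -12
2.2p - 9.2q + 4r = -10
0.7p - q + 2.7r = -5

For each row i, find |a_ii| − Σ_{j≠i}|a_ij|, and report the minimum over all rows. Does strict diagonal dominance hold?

1

row 1: |7.7| − (2.7+2) = 3
row 2: |-9.2| − (2.2+4) = 3
row 3: |2.7| − (0.7+1) = 1
minimum over rows = 1 → strictly diagonally dominant (convergence guaranteed)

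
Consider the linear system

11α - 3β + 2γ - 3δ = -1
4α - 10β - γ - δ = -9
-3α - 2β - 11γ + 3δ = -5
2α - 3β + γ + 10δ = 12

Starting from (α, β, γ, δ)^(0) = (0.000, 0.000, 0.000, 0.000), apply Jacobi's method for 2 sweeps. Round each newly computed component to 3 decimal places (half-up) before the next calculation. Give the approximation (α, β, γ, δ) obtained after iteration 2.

Iteration 1:
  α = (-1 - (-3)·0.000 - (2)·0.000 - (-3)·0.000) / (11) = -0.091
  β = (-9 - (4)·0.000 - (-1)·0.000 - (-1)·0.000) / (-10) = 0.900
  γ = (-5 - (-3)·0.000 - (-2)·0.000 - (3)·0.000) / (-11) = 0.455
  δ = (12 - (2)·0.000 - (-3)·0.000 - (1)·0.000) / (10) = 1.200
Iteration 2:
  α = (-1 - (-3)·0.900 - (2)·0.455 - (-3)·1.200) / (11) = 0.399
  β = (-9 - (4)·-0.091 - (-1)·0.455 - (-1)·1.200) / (-10) = 0.698
  γ = (-5 - (-3)·-0.091 - (-2)·0.900 - (3)·1.200) / (-11) = 0.643
  δ = (12 - (2)·-0.091 - (-3)·0.900 - (1)·0.455) / (10) = 1.443

(0.399, 0.698, 0.643, 1.443)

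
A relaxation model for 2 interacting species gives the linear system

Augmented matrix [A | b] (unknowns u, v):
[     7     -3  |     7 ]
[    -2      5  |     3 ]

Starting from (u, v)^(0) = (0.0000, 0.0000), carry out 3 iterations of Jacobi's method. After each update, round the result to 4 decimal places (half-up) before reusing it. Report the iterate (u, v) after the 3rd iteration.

(1.4286, 1.1028)

Iteration 1:
  u = (7 - (-3)·0.0000) / (7) = 1.0000
  v = (3 - (-2)·0.0000) / (5) = 0.6000
Iteration 2:
  u = (7 - (-3)·0.6000) / (7) = 1.2571
  v = (3 - (-2)·1.0000) / (5) = 1.0000
Iteration 3:
  u = (7 - (-3)·1.0000) / (7) = 1.4286
  v = (3 - (-2)·1.2571) / (5) = 1.1028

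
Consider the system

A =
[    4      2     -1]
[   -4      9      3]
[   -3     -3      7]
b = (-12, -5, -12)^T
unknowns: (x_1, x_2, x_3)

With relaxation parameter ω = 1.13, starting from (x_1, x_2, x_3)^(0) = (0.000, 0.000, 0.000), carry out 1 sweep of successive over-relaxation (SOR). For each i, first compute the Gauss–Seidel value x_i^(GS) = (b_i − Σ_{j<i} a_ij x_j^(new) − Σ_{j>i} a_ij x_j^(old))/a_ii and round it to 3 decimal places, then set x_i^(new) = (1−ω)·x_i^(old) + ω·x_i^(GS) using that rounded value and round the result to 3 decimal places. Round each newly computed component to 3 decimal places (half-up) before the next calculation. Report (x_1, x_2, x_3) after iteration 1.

(-3.390, -2.330, -4.708)

Iteration 1:
  x_1: GS value = (-12 - (2)·0.000 - (-1)·0.000) / (4) = -3.000;  x_1 ← (1−ω)·0.000 + ω·-3.000 = -3.390
  x_2: GS value = (-5 - (-4)·-3.390 - (3)·0.000) / (9) = -2.062;  x_2 ← (1−ω)·0.000 + ω·-2.062 = -2.330
  x_3: GS value = (-12 - (-3)·-3.390 - (-3)·-2.330) / (7) = -4.166;  x_3 ← (1−ω)·0.000 + ω·-4.166 = -4.708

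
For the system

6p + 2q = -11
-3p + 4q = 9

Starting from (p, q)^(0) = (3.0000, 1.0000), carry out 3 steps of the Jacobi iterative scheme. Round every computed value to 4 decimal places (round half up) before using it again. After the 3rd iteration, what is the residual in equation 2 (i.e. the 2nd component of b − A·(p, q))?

3.8749

Iteration 1:
  p = (-11 - (2)·1.0000) / (6) = -2.1667
  q = (9 - (-3)·3.0000) / (4) = 4.5000
Iteration 2:
  p = (-11 - (2)·4.5000) / (6) = -3.3333
  q = (9 - (-3)·-2.1667) / (4) = 0.6250
Iteration 3:
  p = (-11 - (2)·0.6250) / (6) = -2.0417
  q = (9 - (-3)·-3.3333) / (4) = -0.2500
Residual b − A·x = (1.7502, 3.8749)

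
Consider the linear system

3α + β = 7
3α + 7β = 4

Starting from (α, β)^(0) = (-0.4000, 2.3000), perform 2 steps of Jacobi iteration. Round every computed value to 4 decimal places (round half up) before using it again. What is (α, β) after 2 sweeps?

(2.0857, -0.1000)

Iteration 1:
  α = (7 - (1)·2.3000) / (3) = 1.5667
  β = (4 - (3)·-0.4000) / (7) = 0.7429
Iteration 2:
  α = (7 - (1)·0.7429) / (3) = 2.0857
  β = (4 - (3)·1.5667) / (7) = -0.1000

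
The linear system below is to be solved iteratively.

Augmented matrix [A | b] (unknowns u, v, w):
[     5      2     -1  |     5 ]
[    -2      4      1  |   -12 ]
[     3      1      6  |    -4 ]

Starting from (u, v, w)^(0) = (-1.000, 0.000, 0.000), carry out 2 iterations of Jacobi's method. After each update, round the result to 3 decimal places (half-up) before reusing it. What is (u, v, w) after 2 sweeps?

Iteration 1:
  u = (5 - (2)·0.000 - (-1)·0.000) / (5) = 1.000
  v = (-12 - (-2)·-1.000 - (1)·0.000) / (4) = -3.500
  w = (-4 - (3)·-1.000 - (1)·0.000) / (6) = -0.167
Iteration 2:
  u = (5 - (2)·-3.500 - (-1)·-0.167) / (5) = 2.367
  v = (-12 - (-2)·1.000 - (1)·-0.167) / (4) = -2.458
  w = (-4 - (3)·1.000 - (1)·-3.500) / (6) = -0.583

(2.367, -2.458, -0.583)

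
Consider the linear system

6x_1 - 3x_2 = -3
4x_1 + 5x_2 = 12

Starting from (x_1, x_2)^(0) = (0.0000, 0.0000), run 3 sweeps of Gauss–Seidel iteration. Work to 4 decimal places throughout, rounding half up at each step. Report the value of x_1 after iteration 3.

Iteration 1:
  x_1 = (-3 - (-3)·0.0000) / (6) = -0.5000
  x_2 = (12 - (4)·-0.5000) / (5) = 2.8000
Iteration 2:
  x_1 = (-3 - (-3)·2.8000) / (6) = 0.9000
  x_2 = (12 - (4)·0.9000) / (5) = 1.6800
Iteration 3:
  x_1 = (-3 - (-3)·1.6800) / (6) = 0.3400
  x_2 = (12 - (4)·0.3400) / (5) = 2.1280

0.3400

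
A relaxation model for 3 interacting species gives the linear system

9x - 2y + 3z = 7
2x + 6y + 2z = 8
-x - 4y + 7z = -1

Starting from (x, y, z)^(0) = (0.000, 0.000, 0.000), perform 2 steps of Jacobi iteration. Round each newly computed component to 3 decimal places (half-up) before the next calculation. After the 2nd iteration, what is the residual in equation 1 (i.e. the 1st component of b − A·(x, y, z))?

-3.044

Iteration 1:
  x = (7 - (-2)·0.000 - (3)·0.000) / (9) = 0.778
  y = (8 - (2)·0.000 - (2)·0.000) / (6) = 1.333
  z = (-1 - (-1)·0.000 - (-4)·0.000) / (7) = -0.143
Iteration 2:
  x = (7 - (-2)·1.333 - (3)·-0.143) / (9) = 1.122
  y = (8 - (2)·0.778 - (2)·-0.143) / (6) = 1.122
  z = (-1 - (-1)·0.778 - (-4)·1.333) / (7) = 0.730
Residual b − A·x = (-3.044, -2.436, -0.500)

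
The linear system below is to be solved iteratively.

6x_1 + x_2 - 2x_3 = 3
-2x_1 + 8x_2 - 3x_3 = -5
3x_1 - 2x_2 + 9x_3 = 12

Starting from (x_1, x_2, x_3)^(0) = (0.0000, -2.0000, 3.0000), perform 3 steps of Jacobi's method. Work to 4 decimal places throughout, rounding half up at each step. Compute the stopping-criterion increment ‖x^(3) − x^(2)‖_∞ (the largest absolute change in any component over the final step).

Iteration 1:
  x_1 = (3 - (1)·-2.0000 - (-2)·3.0000) / (6) = 1.8333
  x_2 = (-5 - (-2)·0.0000 - (-3)·3.0000) / (8) = 0.5000
  x_3 = (12 - (3)·0.0000 - (-2)·-2.0000) / (9) = 0.8889
Iteration 2:
  x_1 = (3 - (1)·0.5000 - (-2)·0.8889) / (6) = 0.7130
  x_2 = (-5 - (-2)·1.8333 - (-3)·0.8889) / (8) = 0.1667
  x_3 = (12 - (3)·1.8333 - (-2)·0.5000) / (9) = 0.8333
Iteration 3:
  x_1 = (3 - (1)·0.1667 - (-2)·0.8333) / (6) = 0.7500
  x_2 = (-5 - (-2)·0.7130 - (-3)·0.8333) / (8) = -0.1343
  x_3 = (12 - (3)·0.7130 - (-2)·0.1667) / (9) = 1.1327
Change: (0.0370, -0.3010, 0.2994) → max |·| = 0.3010

0.3010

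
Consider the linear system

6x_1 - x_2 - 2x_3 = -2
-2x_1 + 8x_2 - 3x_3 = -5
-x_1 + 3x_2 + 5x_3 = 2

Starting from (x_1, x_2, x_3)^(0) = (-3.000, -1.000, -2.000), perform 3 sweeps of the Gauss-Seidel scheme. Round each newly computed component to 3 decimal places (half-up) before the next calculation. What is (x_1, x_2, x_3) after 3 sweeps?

Iteration 1:
  x_1 = (-2 - (-1)·-1.000 - (-2)·-2.000) / (6) = -1.167
  x_2 = (-5 - (-2)·-1.167 - (-3)·-2.000) / (8) = -1.667
  x_3 = (2 - (-1)·-1.167 - (3)·-1.667) / (5) = 1.167
Iteration 2:
  x_1 = (-2 - (-1)·-1.667 - (-2)·1.167) / (6) = -0.222
  x_2 = (-5 - (-2)·-0.222 - (-3)·1.167) / (8) = -0.243
  x_3 = (2 - (-1)·-0.222 - (3)·-0.243) / (5) = 0.501
Iteration 3:
  x_1 = (-2 - (-1)·-0.243 - (-2)·0.501) / (6) = -0.207
  x_2 = (-5 - (-2)·-0.207 - (-3)·0.501) / (8) = -0.489
  x_3 = (2 - (-1)·-0.207 - (3)·-0.489) / (5) = 0.652

(-0.207, -0.489, 0.652)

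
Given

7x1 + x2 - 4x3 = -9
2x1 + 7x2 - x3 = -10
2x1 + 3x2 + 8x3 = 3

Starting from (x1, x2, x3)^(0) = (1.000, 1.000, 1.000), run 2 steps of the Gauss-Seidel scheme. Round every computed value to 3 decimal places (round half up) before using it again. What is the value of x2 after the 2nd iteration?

-1.124

Iteration 1:
  x1 = (-9 - (1)·1.000 - (-4)·1.000) / (7) = -0.857
  x2 = (-10 - (2)·-0.857 - (-1)·1.000) / (7) = -1.041
  x3 = (3 - (2)·-0.857 - (3)·-1.041) / (8) = 0.980
Iteration 2:
  x1 = (-9 - (1)·-1.041 - (-4)·0.980) / (7) = -0.577
  x2 = (-10 - (2)·-0.577 - (-1)·0.980) / (7) = -1.124
  x3 = (3 - (2)·-0.577 - (3)·-1.124) / (8) = 0.941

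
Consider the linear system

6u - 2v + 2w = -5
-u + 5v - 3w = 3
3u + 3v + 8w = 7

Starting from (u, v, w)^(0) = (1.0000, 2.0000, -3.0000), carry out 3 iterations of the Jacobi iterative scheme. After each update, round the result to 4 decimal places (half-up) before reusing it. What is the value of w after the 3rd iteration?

1.0500

Iteration 1:
  u = (-5 - (-2)·2.0000 - (2)·-3.0000) / (6) = 0.8333
  v = (3 - (-1)·1.0000 - (-3)·-3.0000) / (5) = -1.0000
  w = (7 - (3)·1.0000 - (3)·2.0000) / (8) = -0.2500
Iteration 2:
  u = (-5 - (-2)·-1.0000 - (2)·-0.2500) / (6) = -1.0833
  v = (3 - (-1)·0.8333 - (-3)·-0.2500) / (5) = 0.6167
  w = (7 - (3)·0.8333 - (3)·-1.0000) / (8) = 0.9375
Iteration 3:
  u = (-5 - (-2)·0.6167 - (2)·0.9375) / (6) = -0.9403
  v = (3 - (-1)·-1.0833 - (-3)·0.9375) / (5) = 0.9458
  w = (7 - (3)·-1.0833 - (3)·0.6167) / (8) = 1.0500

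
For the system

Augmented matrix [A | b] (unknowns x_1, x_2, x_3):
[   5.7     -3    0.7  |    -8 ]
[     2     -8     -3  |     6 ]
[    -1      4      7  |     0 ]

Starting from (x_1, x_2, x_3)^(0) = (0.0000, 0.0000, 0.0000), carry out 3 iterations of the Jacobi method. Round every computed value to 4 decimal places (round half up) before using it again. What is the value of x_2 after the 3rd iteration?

-1.2851

Iteration 1:
  x_1 = (-8 - (-3)·0.0000 - (0.7)·0.0000) / (5.7) = -1.4035
  x_2 = (6 - (2)·0.0000 - (-3)·0.0000) / (-8) = -0.7500
  x_3 = (0 - (-1)·0.0000 - (4)·0.0000) / (7) = 0.0000
Iteration 2:
  x_1 = (-8 - (-3)·-0.7500 - (0.7)·0.0000) / (5.7) = -1.7982
  x_2 = (6 - (2)·-1.4035 - (-3)·0.0000) / (-8) = -1.1009
  x_3 = (0 - (-1)·-1.4035 - (4)·-0.7500) / (7) = 0.2281
Iteration 3:
  x_1 = (-8 - (-3)·-1.1009 - (0.7)·0.2281) / (5.7) = -2.0109
  x_2 = (6 - (2)·-1.7982 - (-3)·0.2281) / (-8) = -1.2851
  x_3 = (0 - (-1)·-1.7982 - (4)·-1.1009) / (7) = 0.3722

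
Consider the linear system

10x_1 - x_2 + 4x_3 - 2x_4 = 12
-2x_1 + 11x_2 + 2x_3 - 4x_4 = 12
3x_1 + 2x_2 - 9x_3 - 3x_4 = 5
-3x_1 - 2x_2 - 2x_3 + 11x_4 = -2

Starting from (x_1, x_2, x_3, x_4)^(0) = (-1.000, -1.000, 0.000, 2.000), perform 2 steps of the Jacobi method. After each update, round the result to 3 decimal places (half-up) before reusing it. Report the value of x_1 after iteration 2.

1.948

Iteration 1:
  x_1 = (12 - (-1)·-1.000 - (4)·0.000 - (-2)·2.000) / (10) = 1.500
  x_2 = (12 - (-2)·-1.000 - (2)·0.000 - (-4)·2.000) / (11) = 1.636
  x_3 = (5 - (3)·-1.000 - (2)·-1.000 - (-3)·2.000) / (-9) = -1.778
  x_4 = (-2 - (-3)·-1.000 - (-2)·-1.000 - (-2)·0.000) / (11) = -0.636
Iteration 2:
  x_1 = (12 - (-1)·1.636 - (4)·-1.778 - (-2)·-0.636) / (10) = 1.948
  x_2 = (12 - (-2)·1.500 - (2)·-1.778 - (-4)·-0.636) / (11) = 1.456
  x_3 = (5 - (3)·1.500 - (2)·1.636 - (-3)·-0.636) / (-9) = 0.520
  x_4 = (-2 - (-3)·1.500 - (-2)·1.636 - (-2)·-1.778) / (11) = 0.201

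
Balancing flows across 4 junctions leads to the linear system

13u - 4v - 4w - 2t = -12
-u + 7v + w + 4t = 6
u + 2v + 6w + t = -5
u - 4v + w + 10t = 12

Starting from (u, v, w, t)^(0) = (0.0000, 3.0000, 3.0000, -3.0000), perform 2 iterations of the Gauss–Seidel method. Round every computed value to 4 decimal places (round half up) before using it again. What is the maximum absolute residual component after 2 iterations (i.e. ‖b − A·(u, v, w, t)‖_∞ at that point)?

Iteration 1:
  u = (-12 - (-4)·3.0000 - (-4)·3.0000 - (-2)·-3.0000) / (13) = 0.4615
  v = (6 - (-1)·0.4615 - (1)·3.0000 - (4)·-3.0000) / (7) = 2.2088
  w = (-5 - (1)·0.4615 - (2)·2.2088 - (1)·-3.0000) / (6) = -1.1465
  t = (12 - (1)·0.4615 - (-4)·2.2088 - (1)·-1.1465) / (10) = 2.1520
Iteration 2:
  u = (-12 - (-4)·2.2088 - (-4)·-1.1465 - (-2)·2.1520) / (13) = -0.2651
  v = (6 - (-1)·-0.2651 - (1)·-1.1465 - (4)·2.1520) / (7) = -0.2467
  w = (-5 - (1)·-0.2651 - (2)·-0.2467 - (1)·2.1520) / (6) = -1.0656
  t = (12 - (1)·-0.2651 - (-4)·-0.2467 - (1)·-1.0656) / (10) = 1.2344
Residual b − A·x = (-11.3341, 3.5898, 0.9177, -0.0001); ∞-norm = 11.3341

11.3341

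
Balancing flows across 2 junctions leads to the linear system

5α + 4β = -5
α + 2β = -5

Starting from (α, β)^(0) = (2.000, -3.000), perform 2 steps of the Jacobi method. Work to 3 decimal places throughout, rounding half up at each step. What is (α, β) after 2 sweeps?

Iteration 1:
  α = (-5 - (4)·-3.000) / (5) = 1.400
  β = (-5 - (1)·2.000) / (2) = -3.500
Iteration 2:
  α = (-5 - (4)·-3.500) / (5) = 1.800
  β = (-5 - (1)·1.400) / (2) = -3.200

(1.800, -3.200)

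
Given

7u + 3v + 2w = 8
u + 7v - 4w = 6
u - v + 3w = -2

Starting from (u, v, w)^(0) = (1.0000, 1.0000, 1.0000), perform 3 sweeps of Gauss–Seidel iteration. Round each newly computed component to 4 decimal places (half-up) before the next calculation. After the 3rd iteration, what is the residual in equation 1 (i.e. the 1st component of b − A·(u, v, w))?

1.2522

Iteration 1:
  u = (8 - (3)·1.0000 - (2)·1.0000) / (7) = 0.4286
  v = (6 - (1)·0.4286 - (-4)·1.0000) / (7) = 1.3673
  w = (-2 - (1)·0.4286 - (-1)·1.3673) / (3) = -0.3538
Iteration 2:
  u = (8 - (3)·1.3673 - (2)·-0.3538) / (7) = 0.6580
  v = (6 - (1)·0.6580 - (-4)·-0.3538) / (7) = 0.5610
  w = (-2 - (1)·0.6580 - (-1)·0.5610) / (3) = -0.6990
Iteration 3:
  u = (8 - (3)·0.5610 - (2)·-0.6990) / (7) = 1.1021
  v = (6 - (1)·1.1021 - (-4)·-0.6990) / (7) = 0.3003
  w = (-2 - (1)·1.1021 - (-1)·0.3003) / (3) = -0.9339
Residual b − A·x = (1.2522, -0.9398, -0.0001)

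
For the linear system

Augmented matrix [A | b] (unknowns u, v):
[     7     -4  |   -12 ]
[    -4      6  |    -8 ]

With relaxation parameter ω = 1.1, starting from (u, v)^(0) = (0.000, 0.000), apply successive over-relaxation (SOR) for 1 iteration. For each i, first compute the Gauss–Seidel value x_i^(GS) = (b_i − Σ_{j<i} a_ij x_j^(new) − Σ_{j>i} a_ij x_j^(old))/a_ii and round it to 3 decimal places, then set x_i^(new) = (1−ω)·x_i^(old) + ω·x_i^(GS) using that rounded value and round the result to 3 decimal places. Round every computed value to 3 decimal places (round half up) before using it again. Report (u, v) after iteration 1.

(-1.885, -2.849)

Iteration 1:
  u: GS value = (-12 - (-4)·0.000) / (7) = -1.714;  u ← (1−ω)·0.000 + ω·-1.714 = -1.885
  v: GS value = (-8 - (-4)·-1.885) / (6) = -2.590;  v ← (1−ω)·0.000 + ω·-2.590 = -2.849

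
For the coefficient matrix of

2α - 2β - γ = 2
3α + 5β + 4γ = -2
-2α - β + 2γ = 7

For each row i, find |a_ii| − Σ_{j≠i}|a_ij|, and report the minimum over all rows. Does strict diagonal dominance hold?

-2

row 1: |2| − (2+1) = -1
row 2: |5| − (3+4) = -2
row 3: |2| − (2+1) = -1
minimum over rows = -2 → not strictly diagonally dominant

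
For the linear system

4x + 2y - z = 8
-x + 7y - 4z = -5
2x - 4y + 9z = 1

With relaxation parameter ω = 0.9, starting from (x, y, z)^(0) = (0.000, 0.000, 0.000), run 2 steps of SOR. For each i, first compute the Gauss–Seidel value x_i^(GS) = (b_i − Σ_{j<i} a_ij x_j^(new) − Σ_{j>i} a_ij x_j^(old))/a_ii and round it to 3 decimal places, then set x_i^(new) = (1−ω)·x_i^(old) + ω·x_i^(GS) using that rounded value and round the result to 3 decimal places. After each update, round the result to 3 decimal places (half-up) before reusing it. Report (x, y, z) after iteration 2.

Iteration 1:
  x: GS value = (8 - (2)·0.000 - (-1)·0.000) / (4) = 2.000;  x ← (1−ω)·0.000 + ω·2.000 = 1.800
  y: GS value = (-5 - (-1)·1.800 - (-4)·0.000) / (7) = -0.457;  y ← (1−ω)·0.000 + ω·-0.457 = -0.411
  z: GS value = (1 - (2)·1.800 - (-4)·-0.411) / (9) = -0.472;  z ← (1−ω)·0.000 + ω·-0.472 = -0.425
Iteration 2:
  x: GS value = (8 - (2)·-0.411 - (-1)·-0.425) / (4) = 2.099;  x ← (1−ω)·1.800 + ω·2.099 = 2.069
  y: GS value = (-5 - (-1)·2.069 - (-4)·-0.425) / (7) = -0.662;  y ← (1−ω)·-0.411 + ω·-0.662 = -0.637
  z: GS value = (1 - (2)·2.069 - (-4)·-0.637) / (9) = -0.632;  z ← (1−ω)·-0.425 + ω·-0.632 = -0.611

(2.069, -0.637, -0.611)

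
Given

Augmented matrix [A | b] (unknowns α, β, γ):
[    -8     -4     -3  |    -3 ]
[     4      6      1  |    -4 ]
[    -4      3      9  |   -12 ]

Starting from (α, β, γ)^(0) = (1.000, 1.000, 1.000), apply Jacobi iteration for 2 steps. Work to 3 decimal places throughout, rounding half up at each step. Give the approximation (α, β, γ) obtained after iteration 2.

(1.583, -0.130, -1.056)

Iteration 1:
  α = (-3 - (-4)·1.000 - (-3)·1.000) / (-8) = -0.500
  β = (-4 - (4)·1.000 - (1)·1.000) / (6) = -1.500
  γ = (-12 - (-4)·1.000 - (3)·1.000) / (9) = -1.222
Iteration 2:
  α = (-3 - (-4)·-1.500 - (-3)·-1.222) / (-8) = 1.583
  β = (-4 - (4)·-0.500 - (1)·-1.222) / (6) = -0.130
  γ = (-12 - (-4)·-0.500 - (3)·-1.500) / (9) = -1.056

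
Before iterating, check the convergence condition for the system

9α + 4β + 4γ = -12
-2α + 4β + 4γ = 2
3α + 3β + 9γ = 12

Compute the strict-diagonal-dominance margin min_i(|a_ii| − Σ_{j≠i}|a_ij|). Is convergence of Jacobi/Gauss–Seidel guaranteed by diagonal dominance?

row 1: |9| − (4+4) = 1
row 2: |4| − (2+4) = -2
row 3: |9| − (3+3) = 3
minimum over rows = -2 → not strictly diagonally dominant

-2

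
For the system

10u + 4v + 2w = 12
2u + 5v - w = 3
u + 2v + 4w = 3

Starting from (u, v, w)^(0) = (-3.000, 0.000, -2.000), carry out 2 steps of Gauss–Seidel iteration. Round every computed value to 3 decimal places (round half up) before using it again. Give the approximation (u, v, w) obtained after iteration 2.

(1.262, 0.209, 0.330)

Iteration 1:
  u = (12 - (4)·0.000 - (2)·-2.000) / (10) = 1.600
  v = (3 - (2)·1.600 - (-1)·-2.000) / (5) = -0.440
  w = (3 - (1)·1.600 - (2)·-0.440) / (4) = 0.570
Iteration 2:
  u = (12 - (4)·-0.440 - (2)·0.570) / (10) = 1.262
  v = (3 - (2)·1.262 - (-1)·0.570) / (5) = 0.209
  w = (3 - (1)·1.262 - (2)·0.209) / (4) = 0.330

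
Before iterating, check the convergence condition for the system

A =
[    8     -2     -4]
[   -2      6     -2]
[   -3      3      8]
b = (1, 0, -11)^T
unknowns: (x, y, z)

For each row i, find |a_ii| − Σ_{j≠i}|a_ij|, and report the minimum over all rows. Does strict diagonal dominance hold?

2

row 1: |8| − (2+4) = 2
row 2: |6| − (2+2) = 2
row 3: |8| − (3+3) = 2
minimum over rows = 2 → strictly diagonally dominant (convergence guaranteed)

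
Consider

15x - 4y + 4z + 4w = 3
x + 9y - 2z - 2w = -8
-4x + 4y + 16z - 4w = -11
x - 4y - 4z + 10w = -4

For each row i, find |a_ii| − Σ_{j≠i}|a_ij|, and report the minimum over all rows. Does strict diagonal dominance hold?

row 1: |15| − (4+4+4) = 3
row 2: |9| − (1+2+2) = 4
row 3: |16| − (4+4+4) = 4
row 4: |10| − (1+4+4) = 1
minimum over rows = 1 → strictly diagonally dominant (convergence guaranteed)

1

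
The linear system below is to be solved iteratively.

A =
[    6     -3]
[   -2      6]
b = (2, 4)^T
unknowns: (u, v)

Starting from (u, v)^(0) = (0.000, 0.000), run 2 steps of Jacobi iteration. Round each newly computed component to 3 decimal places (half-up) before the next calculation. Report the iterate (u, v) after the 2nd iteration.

(0.667, 0.778)

Iteration 1:
  u = (2 - (-3)·0.000) / (6) = 0.333
  v = (4 - (-2)·0.000) / (6) = 0.667
Iteration 2:
  u = (2 - (-3)·0.667) / (6) = 0.667
  v = (4 - (-2)·0.333) / (6) = 0.778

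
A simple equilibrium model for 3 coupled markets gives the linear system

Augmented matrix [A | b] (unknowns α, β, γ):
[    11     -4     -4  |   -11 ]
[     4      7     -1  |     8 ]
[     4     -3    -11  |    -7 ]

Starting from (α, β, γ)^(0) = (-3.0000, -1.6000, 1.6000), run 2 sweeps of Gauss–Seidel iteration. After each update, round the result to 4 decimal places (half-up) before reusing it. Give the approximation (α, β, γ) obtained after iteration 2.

Iteration 1:
  α = (-11 - (-4)·-1.6000 - (-4)·1.6000) / (11) = -1.0000
  β = (8 - (4)·-1.0000 - (-1)·1.6000) / (7) = 1.9429
  γ = (-7 - (4)·-1.0000 - (-3)·1.9429) / (-11) = -0.2572
Iteration 2:
  α = (-11 - (-4)·1.9429 - (-4)·-0.2572) / (11) = -0.3870
  β = (8 - (4)·-0.3870 - (-1)·-0.2572) / (7) = 1.3273
  γ = (-7 - (4)·-0.3870 - (-3)·1.3273) / (-11) = 0.1336

(-0.3870, 1.3273, 0.1336)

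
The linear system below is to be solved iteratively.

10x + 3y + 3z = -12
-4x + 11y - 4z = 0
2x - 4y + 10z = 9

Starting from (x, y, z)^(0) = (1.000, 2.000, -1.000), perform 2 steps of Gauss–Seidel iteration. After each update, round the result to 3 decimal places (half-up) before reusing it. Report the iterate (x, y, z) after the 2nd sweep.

(-1.178, -0.124, 1.086)

Iteration 1:
  x = (-12 - (3)·2.000 - (3)·-1.000) / (10) = -1.500
  y = (0 - (-4)·-1.500 - (-4)·-1.000) / (11) = -0.909
  z = (9 - (2)·-1.500 - (-4)·-0.909) / (10) = 0.836
Iteration 2:
  x = (-12 - (3)·-0.909 - (3)·0.836) / (10) = -1.178
  y = (0 - (-4)·-1.178 - (-4)·0.836) / (11) = -0.124
  z = (9 - (2)·-1.178 - (-4)·-0.124) / (10) = 1.086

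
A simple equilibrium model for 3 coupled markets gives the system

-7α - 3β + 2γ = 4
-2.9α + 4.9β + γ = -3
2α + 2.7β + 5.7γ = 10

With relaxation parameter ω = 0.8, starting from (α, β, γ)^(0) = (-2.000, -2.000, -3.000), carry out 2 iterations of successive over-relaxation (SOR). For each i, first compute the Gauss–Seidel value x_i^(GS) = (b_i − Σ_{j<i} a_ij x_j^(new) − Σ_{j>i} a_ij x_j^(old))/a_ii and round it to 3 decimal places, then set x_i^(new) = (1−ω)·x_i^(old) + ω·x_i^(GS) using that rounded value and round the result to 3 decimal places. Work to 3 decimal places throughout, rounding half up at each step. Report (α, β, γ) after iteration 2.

Iteration 1:
  α: GS value = (4 - (-3)·-2.000 - (2)·-3.000) / (-7) = -0.571;  α ← (1−ω)·-2.000 + ω·-0.571 = -0.857
  β: GS value = (-3 - (-2.9)·-0.857 - (1)·-3.000) / (4.9) = -0.507;  β ← (1−ω)·-2.000 + ω·-0.507 = -0.806
  γ: GS value = (10 - (2)·-0.857 - (2.7)·-0.806) / (5.7) = 2.437;  γ ← (1−ω)·-3.000 + ω·2.437 = 1.350
Iteration 2:
  α: GS value = (4 - (-3)·-0.806 - (2)·1.350) / (-7) = 0.160;  α ← (1−ω)·-0.857 + ω·0.160 = -0.043
  β: GS value = (-3 - (-2.9)·-0.043 - (1)·1.350) / (4.9) = -0.913;  β ← (1−ω)·-0.806 + ω·-0.913 = -0.892
  γ: GS value = (10 - (2)·-0.043 - (2.7)·-0.892) / (5.7) = 2.192;  γ ← (1−ω)·1.350 + ω·2.192 = 2.024

(-0.043, -0.892, 2.024)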